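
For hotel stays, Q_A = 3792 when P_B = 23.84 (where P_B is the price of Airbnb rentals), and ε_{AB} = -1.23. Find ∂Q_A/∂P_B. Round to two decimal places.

-195.64

ε = (∂Q_A/∂P_B)·(P_B/Q_A) ⇒ ∂Q_A/∂P_B = ε·Q_A/P_B = -1.23 × 3792/23.84 ≈ -195.64.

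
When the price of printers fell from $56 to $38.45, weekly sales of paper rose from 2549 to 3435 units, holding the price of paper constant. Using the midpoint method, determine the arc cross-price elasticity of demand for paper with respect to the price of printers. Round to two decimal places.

-0.80

ΔQ_A = 3435 − 2549 = 886; ΔP_B = 38.45 − 56 = -17.55.
Midpoints: Q̄_A = 2992.0, P̄_B = 47.23.
ε = (ΔQ_A/Q̄_A)/(ΔP_B/P̄_B) = (886/2992.0)/(-17.55/47.23) ≈ -0.80.
ε < 0: paper and printers are complements.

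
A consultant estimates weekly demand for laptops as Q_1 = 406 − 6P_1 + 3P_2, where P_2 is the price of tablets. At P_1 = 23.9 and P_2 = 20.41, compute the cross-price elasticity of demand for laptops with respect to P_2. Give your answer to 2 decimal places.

At P_1 = 23.9 and P_2 = 20.41: Q_1 = 323.83.
∂Q_1/∂P_2 = 3.
ε = (∂Q_1/∂P_2)(P_2/Q_1) = 3 × (20.41/323.83) ≈ 0.19.

0.19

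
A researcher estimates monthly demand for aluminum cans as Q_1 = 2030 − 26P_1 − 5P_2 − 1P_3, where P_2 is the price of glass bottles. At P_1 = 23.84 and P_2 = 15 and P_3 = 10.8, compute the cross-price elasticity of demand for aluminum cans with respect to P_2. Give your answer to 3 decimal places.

At P_1 = 23.84 and P_2 = 15 and P_3 = 10.8: Q_1 = 1324.36.
∂Q_1/∂P_2 = -5.
ε = (∂Q_1/∂P_2)(P_2/Q_1) = -5 × (15/1324.36) ≈ -0.057.

-0.057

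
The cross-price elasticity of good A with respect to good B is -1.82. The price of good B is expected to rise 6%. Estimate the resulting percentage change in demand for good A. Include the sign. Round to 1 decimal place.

-10.9%

%ΔQ ≈ ε × %ΔP of good B = -1.82 × (6%) = -10.9%.
Demand for good A falls by about 10.9%.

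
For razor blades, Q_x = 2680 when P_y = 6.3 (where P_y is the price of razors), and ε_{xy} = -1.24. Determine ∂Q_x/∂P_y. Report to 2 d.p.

-527.49

ε = (∂Q_x/∂P_y)·(P_y/Q_x) ⇒ ∂Q_x/∂P_y = ε·Q_x/P_y = -1.24 × 2680/6.3 ≈ -527.49.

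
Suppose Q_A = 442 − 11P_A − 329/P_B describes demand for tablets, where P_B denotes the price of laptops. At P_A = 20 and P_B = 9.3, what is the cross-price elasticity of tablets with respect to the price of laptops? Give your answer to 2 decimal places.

0.19

At P_A = 20 and P_B = 9.3: Q_A = 186.624.
∂Q_A/∂P_B = 329/P_B² = 3.8039.
ε = (∂Q_A/∂P_B)(P_B/Q_A) = 3.8039 × (9.3/186.624) ≈ 0.19.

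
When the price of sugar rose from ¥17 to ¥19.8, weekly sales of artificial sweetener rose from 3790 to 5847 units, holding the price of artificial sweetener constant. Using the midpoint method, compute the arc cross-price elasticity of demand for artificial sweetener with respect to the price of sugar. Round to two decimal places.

2.81

ΔQ_A = 5847 − 3790 = 2057; ΔP_B = 19.8 − 17 = 2.8.
Midpoints: Q̄_A = 4818.5, P̄_B = 18.40.
ε = (ΔQ_A/Q̄_A)/(ΔP_B/P̄_B) = (2057/4818.5)/(2.8/18.40) ≈ 2.81.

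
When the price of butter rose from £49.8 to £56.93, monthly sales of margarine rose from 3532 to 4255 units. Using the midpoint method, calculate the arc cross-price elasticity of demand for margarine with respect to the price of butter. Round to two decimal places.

1.39

ΔQ_A = 4255 − 3532 = 723; ΔP_B = 56.93 − 49.8 = 7.13.
Midpoints: Q̄_A = 3893.5, P̄_B = 53.36.
ε = (ΔQ_A/Q̄_A)/(ΔP_B/P̄_B) = (723/3893.5)/(7.13/53.36) ≈ 1.39.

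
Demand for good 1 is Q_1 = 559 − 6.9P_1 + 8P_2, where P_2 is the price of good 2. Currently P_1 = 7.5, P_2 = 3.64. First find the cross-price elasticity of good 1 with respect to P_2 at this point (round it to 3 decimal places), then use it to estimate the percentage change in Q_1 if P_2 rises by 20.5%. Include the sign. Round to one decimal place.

At P_1 = 7.5, P_2 = 3.64: Q_1 = 536.37.
∂Q_1/∂P_2 = 8.
ε = (∂Q_1/∂P_2)(P_2/Q_1) = 8.0000 × 3.64/536.37 ≈ 0.054.
%ΔQ_1 ≈ ε × %ΔP_2 = 0.054 × (20.5%) = 1.1%.

1.1%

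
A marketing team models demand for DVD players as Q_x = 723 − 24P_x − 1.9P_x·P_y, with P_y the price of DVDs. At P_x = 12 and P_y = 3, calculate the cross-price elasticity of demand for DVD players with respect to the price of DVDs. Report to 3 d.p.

-0.187

At P_x = 12 and P_y = 3: Q_x = 366.6.
∂Q_x/∂P_y = -1.9P_x = -1.9(12) = -22.8000.
ε = (∂Q_x/∂P_y)(P_y/Q_x) = -22.8000 × (3/366.6) ≈ -0.187.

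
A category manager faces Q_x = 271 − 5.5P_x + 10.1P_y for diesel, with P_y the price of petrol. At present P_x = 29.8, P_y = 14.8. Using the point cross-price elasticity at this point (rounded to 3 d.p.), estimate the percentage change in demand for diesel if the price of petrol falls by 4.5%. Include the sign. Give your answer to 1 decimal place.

-2.6%

At P_x = 29.8, P_y = 14.8: Q_x = 256.58.
∂Q_x/∂P_y = 10.1.
ε = (∂Q_x/∂P_y)(P_y/Q_x) = 10.1000 × 14.8/256.58 ≈ 0.583.
%ΔQ_x ≈ ε × %ΔP_y = 0.583 × (-4.5%) = -2.6%.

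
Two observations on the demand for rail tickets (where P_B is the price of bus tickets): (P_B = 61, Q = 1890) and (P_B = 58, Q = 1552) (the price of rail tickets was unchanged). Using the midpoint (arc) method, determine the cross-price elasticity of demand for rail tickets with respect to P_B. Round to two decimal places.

3.90

ΔQ_A = 1552 − 1890 = -338; ΔP_B = 58 − 61 = -3.
Midpoints: Q̄_A = 1721.0, P̄_B = 59.50.
ε = (ΔQ_A/Q̄_A)/(ΔP_B/P̄_B) = (-338/1721.0)/(-3/59.50) ≈ 3.90.
ε > 0: rail tickets and bus tickets are substitutes.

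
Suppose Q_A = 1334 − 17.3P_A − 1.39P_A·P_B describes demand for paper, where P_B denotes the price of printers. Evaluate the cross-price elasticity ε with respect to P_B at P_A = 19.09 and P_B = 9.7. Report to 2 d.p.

-0.34

At P_A = 19.09 and P_B = 9.7: Q_A = 746.353.
∂Q_A/∂P_B = -1.39P_A = -1.39(19.09) = -26.5351.
ε = (∂Q_A/∂P_B)(P_B/Q_A) = -26.5351 × (9.7/746.353) ≈ -0.34.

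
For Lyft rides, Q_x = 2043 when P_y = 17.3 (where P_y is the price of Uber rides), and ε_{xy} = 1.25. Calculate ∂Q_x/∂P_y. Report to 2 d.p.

ε = (∂Q_x/∂P_y)·(P_y/Q_x) ⇒ ∂Q_x/∂P_y = ε·Q_x/P_y = 1.25 × 2043/17.3 ≈ 147.62.

147.62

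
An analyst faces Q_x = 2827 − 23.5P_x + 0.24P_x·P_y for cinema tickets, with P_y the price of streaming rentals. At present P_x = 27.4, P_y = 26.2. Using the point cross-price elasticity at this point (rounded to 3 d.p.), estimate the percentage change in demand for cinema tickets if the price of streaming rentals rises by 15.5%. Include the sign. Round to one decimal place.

At P_x = 27.4, P_y = 26.2: Q_x = 2355.391.
∂Q_x/∂P_y = 0.24P_x = 6.5760.
ε = (∂Q_x/∂P_y)(P_y/Q_x) = 6.5760 × 26.2/2355.391 ≈ 0.073.
%ΔQ_x ≈ ε × %ΔP_y = 0.073 × (15.5%) = 1.1%.

1.1%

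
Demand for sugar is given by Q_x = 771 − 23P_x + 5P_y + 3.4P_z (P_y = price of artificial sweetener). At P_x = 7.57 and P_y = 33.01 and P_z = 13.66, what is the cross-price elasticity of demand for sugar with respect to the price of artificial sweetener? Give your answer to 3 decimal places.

0.204

At P_x = 7.57 and P_y = 33.01 and P_z = 13.66: Q_x = 808.384.
∂Q_x/∂P_y = 5.
ε = (∂Q_x/∂P_y)(P_y/Q_x) = 5 × (33.01/808.384) ≈ 0.204.
Since ε > 0, sugar and artificial sweetener are substitutes.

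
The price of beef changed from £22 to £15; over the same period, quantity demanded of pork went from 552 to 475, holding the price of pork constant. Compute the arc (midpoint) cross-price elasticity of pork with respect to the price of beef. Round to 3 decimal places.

ΔQ_A = 475 − 552 = -77; ΔP_B = 15 − 22 = -7.
Midpoints: Q̄_A = 513.5, P̄_B = 18.50.
ε = (ΔQ_A/Q̄_A)/(ΔP_B/P̄_B) = (-77/513.5)/(-7/18.50) ≈ 0.396.
ε > 0: pork and beef are substitutes.

0.396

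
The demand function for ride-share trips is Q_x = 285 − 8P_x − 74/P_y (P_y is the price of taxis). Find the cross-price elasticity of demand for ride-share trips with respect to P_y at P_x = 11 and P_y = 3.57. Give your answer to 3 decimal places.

0.118

At P_x = 11 and P_y = 3.57: Q_x = 176.272.
∂Q_x/∂P_y = 74/P_y² = 5.8062.
ε = (∂Q_x/∂P_y)(P_y/Q_x) = 5.8062 × (3.57/176.272) ≈ 0.118.
ε > 0: substitutes.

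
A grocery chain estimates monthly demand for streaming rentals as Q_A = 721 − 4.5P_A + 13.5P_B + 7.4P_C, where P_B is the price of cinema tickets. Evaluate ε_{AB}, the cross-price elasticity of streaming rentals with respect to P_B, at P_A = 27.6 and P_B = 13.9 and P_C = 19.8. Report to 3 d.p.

At P_A = 27.6 and P_B = 13.9 and P_C = 19.8: Q_A = 930.97.
∂Q_A/∂P_B = 13.5.
ε = (∂Q_A/∂P_B)(P_B/Q_A) = 13.5 × (13.9/930.97) ≈ 0.202.

0.202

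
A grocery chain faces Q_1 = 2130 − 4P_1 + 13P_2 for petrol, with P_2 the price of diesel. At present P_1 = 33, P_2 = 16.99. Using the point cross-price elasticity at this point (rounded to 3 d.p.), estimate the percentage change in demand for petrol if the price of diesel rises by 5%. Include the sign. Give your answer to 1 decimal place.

0.5%

At P_1 = 33, P_2 = 16.99: Q_1 = 2218.87.
∂Q_1/∂P_2 = 13.
ε = (∂Q_1/∂P_2)(P_2/Q_1) = 13.0000 × 16.99/2218.87 ≈ 0.100.
%ΔQ_1 ≈ ε × %ΔP_2 = 0.100 × (5%) = 0.5%.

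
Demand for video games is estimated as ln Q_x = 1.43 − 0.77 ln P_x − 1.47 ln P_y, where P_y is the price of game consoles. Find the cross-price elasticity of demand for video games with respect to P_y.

-1.47

In a log-linear (constant-elasticity) demand function, the coefficient on ln P_y is the cross-price elasticity.
ε = -1.47. Negative, so video games and game consoles are complements.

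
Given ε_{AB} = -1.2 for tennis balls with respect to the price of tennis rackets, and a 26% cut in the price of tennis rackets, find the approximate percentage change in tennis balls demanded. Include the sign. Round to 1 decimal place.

31.2%

%ΔQ ≈ ε × %ΔP of tennis rackets = -1.2 × (-26%) = 31.2%.
Demand for tennis balls rises by about 31.2%.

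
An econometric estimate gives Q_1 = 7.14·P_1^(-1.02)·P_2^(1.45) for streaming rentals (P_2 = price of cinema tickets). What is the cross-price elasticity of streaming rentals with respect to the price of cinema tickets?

In a log-linear (constant-elasticity) demand function, the coefficient on the exponent of P_2 is the cross-price elasticity.
ε = 1.45. Positive, so streaming rentals and cinema tickets are substitutes.

1.45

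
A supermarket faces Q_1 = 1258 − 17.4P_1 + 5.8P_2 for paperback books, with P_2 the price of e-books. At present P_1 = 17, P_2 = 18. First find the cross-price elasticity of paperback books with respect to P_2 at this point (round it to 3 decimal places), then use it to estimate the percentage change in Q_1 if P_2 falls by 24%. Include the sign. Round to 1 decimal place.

At P_1 = 17, P_2 = 18: Q_1 = 1066.6.
∂Q_1/∂P_2 = 5.8.
ε = (∂Q_1/∂P_2)(P_2/Q_1) = 5.8000 × 18/1066.6 ≈ 0.098.
%ΔQ_1 ≈ ε × %ΔP_2 = 0.098 × (-24%) = -2.4%.

-2.4%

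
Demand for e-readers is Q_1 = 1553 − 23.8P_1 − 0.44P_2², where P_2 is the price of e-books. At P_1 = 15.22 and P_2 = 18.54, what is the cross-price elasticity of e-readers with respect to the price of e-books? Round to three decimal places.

-0.291

At P_1 = 15.22 and P_2 = 18.54: Q_1 = 1039.522.
∂Q_1/∂P_2 = -0.88P_2 = -0.88(18.54) = -16.3152.
ε = (∂Q_1/∂P_2)(P_2/Q_1) = -16.3152 × (18.54/1039.522) ≈ -0.291.
ε < 0: complements.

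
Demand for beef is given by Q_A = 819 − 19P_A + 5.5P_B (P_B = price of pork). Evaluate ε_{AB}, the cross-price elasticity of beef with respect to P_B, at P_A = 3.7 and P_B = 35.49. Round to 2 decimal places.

At P_A = 3.7 and P_B = 35.49: Q_A = 943.895.
∂Q_A/∂P_B = 5.5.
ε = (∂Q_A/∂P_B)(P_B/Q_A) = 5.5 × (35.49/943.895) ≈ 0.21.

0.21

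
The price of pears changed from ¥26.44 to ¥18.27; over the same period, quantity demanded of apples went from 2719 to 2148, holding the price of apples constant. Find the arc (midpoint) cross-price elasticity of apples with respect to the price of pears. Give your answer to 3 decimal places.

ΔQ_A = 2148 − 2719 = -571; ΔP_B = 18.27 − 26.44 = -8.17.
Midpoints: Q̄_A = 2433.5, P̄_B = 22.36.
ε = (ΔQ_A/Q̄_A)/(ΔP_B/P̄_B) = (-571/2433.5)/(-8.17/22.36) ≈ 0.642.
ε > 0: apples and pears are substitutes.

0.642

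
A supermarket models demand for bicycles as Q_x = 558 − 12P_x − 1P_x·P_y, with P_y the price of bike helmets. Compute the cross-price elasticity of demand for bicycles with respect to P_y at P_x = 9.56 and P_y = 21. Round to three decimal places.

-0.828

At P_x = 9.56 and P_y = 21: Q_x = 242.52.
∂Q_x/∂P_y = -1P_x = -1(9.56) = -9.5600.
ε = (∂Q_x/∂P_y)(P_y/Q_x) = -9.5600 × (21/242.52) ≈ -0.828.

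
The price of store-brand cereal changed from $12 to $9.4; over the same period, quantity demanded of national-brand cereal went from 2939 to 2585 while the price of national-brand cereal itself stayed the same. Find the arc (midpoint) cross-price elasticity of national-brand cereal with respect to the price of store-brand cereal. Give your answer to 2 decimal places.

0.53

ΔQ_A = 2585 − 2939 = -354; ΔP_B = 9.4 − 12 = -2.6.
Midpoints: Q̄_A = 2762.0, P̄_B = 10.70.
ε = (ΔQ_A/Q̄_A)/(ΔP_B/P̄_B) = (-354/2762.0)/(-2.6/10.70) ≈ 0.53.
ε > 0: national-brand cereal and store-brand cereal are substitutes.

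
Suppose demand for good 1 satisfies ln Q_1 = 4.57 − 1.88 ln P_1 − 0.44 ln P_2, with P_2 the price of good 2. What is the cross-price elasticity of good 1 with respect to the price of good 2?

In a log-linear (constant-elasticity) demand function, the coefficient on ln P_2 is the cross-price elasticity.
ε = -0.44. Negative, so good 1 and good 2 are complements.

-0.44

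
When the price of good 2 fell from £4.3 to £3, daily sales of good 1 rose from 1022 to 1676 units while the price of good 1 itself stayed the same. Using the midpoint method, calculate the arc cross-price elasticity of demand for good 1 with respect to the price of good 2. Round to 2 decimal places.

ΔQ_1 = 1676 − 1022 = 654; ΔP_2 = 3 − 4.3 = -1.3.
Midpoints: Q̄_1 = 1349.0, P̄_2 = 3.65.
ε = (ΔQ_1/Q̄_1)/(ΔP_2/P̄_2) = (654/1349.0)/(-1.3/3.65) ≈ -1.36.

-1.36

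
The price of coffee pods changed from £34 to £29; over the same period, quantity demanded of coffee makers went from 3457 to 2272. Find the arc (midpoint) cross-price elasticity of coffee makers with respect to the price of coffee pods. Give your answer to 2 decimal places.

ΔQ_A = 2272 − 3457 = -1185; ΔP_B = 29 − 34 = -5.
Midpoints: Q̄_A = 2864.5, P̄_B = 31.50.
ε = (ΔQ_A/Q̄_A)/(ΔP_B/P̄_B) = (-1185/2864.5)/(-5/31.50) ≈ 2.61.
ε > 0: coffee makers and coffee pods are substitutes.

2.61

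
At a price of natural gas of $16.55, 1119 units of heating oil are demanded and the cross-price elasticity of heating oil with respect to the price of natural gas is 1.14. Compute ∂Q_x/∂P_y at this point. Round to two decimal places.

ε = (∂Q_x/∂P_y)·(P_y/Q_x) ⇒ ∂Q_x/∂P_y = ε·Q_x/P_y = 1.14 × 1119/16.55 ≈ 77.08.

77.08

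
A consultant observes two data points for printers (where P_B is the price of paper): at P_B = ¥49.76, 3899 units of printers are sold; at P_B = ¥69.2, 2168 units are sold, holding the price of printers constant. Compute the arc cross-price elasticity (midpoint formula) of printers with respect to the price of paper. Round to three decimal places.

ΔQ_A = 2168 − 3899 = -1731; ΔP_B = 69.2 − 49.76 = 19.44.
Midpoints: Q̄_A = 3033.5, P̄_B = 59.48.
ε = (ΔQ_A/Q̄_A)/(ΔP_B/P̄_B) = (-1731/3033.5)/(19.44/59.48) ≈ -1.746.

-1.746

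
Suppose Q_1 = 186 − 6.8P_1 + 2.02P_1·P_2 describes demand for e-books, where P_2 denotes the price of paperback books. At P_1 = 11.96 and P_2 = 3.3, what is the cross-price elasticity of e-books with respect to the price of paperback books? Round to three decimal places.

0.432

At P_1 = 11.96 and P_2 = 3.3: Q_1 = 184.397.
∂Q_1/∂P_2 = 2.02P_1 = 2.02(11.96) = 24.1592.
ε = (∂Q_1/∂P_2)(P_2/Q_1) = 24.1592 × (3.3/184.397) ≈ 0.432.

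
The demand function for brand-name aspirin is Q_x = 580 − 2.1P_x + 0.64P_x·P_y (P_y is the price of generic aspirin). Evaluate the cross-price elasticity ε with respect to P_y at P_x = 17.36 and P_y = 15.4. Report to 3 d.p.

0.239

At P_x = 17.36 and P_y = 15.4: Q_x = 714.644.
∂Q_x/∂P_y = 0.64P_x = 0.64(17.36) = 11.1104.
ε = (∂Q_x/∂P_y)(P_y/Q_x) = 11.1104 × (15.4/714.644) ≈ 0.239.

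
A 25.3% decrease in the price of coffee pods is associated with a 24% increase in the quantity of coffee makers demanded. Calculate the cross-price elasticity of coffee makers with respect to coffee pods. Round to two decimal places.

ε = (%ΔQ of coffee makers) / (%ΔP of coffee pods) = (24%) / (-25.3%) ≈ -0.95.

-0.95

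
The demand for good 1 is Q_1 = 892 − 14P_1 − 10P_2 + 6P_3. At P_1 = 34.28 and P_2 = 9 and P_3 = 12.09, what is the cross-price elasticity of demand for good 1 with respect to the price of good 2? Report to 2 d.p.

At P_1 = 34.28 and P_2 = 9 and P_3 = 12.09: Q_1 = 394.62.
∂Q_1/∂P_2 = -10.
ε = (∂Q_1/∂P_2)(P_2/Q_1) = -10 × (9/394.62) ≈ -0.23.

-0.23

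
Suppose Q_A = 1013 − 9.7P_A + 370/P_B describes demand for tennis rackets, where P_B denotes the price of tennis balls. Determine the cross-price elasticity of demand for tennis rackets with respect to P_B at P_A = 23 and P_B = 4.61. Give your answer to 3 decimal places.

At P_A = 23 and P_B = 4.61: Q_A = 870.160.
∂Q_A/∂P_B = −370/P_B² = -17.4100.
ε = (∂Q_A/∂P_B)(P_B/Q_A) = -17.4100 × (4.61/870.160) ≈ -0.092.

-0.092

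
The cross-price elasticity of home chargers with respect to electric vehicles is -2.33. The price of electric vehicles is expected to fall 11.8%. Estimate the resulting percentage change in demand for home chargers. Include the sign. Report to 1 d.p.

27.5%

%ΔQ ≈ ε × %ΔP of electric vehicles = -2.33 × (-11.8%) = 27.5%.
Demand for home chargers rises by about 27.5%.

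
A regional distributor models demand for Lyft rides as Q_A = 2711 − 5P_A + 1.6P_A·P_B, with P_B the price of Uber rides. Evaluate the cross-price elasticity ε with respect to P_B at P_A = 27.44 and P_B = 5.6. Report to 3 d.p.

0.087

At P_A = 27.44 and P_B = 5.6: Q_A = 2819.662.
∂Q_A/∂P_B = 1.6P_A = 1.6(27.44) = 43.9040.
ε = (∂Q_A/∂P_B)(P_B/Q_A) = 43.9040 × (5.6/2819.662) ≈ 0.087.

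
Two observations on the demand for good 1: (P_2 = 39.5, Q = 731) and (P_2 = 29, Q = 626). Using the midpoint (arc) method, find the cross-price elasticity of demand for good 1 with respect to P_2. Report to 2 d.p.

ΔQ_1 = 626 − 731 = -105; ΔP_2 = 29 − 39.5 = -10.5.
Midpoints: Q̄_1 = 678.5, P̄_2 = 34.25.
ε = (ΔQ_1/Q̄_1)/(ΔP_2/P̄_2) = (-105/678.5)/(-10.5/34.25) ≈ 0.50.
ε > 0: good 1 and good 2 are substitutes.

0.50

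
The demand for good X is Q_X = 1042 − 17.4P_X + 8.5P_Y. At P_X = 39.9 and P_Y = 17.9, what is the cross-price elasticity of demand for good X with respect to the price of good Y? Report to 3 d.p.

0.304

At P_X = 39.9 and P_Y = 17.9: Q_X = 499.89.
∂Q_X/∂P_Y = 8.5.
ε = (∂Q_X/∂P_Y)(P_Y/Q_X) = 8.5 × (17.9/499.89) ≈ 0.304.
Since ε > 0, good X and good Y are substitutes.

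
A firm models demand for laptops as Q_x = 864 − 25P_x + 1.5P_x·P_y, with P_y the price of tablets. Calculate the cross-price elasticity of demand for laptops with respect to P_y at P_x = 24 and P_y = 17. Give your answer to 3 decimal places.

At P_x = 24 and P_y = 17: Q_x = 876.
∂Q_x/∂P_y = 1.5P_x = 1.5(24) = 36.0000.
ε = (∂Q_x/∂P_y)(P_y/Q_x) = 36.0000 × (17/876) ≈ 0.699.
ε > 0: substitutes.

0.699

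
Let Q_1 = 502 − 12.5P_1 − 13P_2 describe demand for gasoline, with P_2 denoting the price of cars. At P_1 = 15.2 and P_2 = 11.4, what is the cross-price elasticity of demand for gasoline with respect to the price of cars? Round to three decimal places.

-0.905

At P_1 = 15.2 and P_2 = 11.4: Q_1 = 163.8.
∂Q_1/∂P_2 = -13.
ε = (∂Q_1/∂P_2)(P_2/Q_1) = -13 × (11.4/163.8) ≈ -0.905.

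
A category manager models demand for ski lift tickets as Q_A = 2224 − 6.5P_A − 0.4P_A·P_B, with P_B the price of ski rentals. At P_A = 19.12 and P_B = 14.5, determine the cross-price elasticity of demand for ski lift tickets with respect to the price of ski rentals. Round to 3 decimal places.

At P_A = 19.12 and P_B = 14.5: Q_A = 1988.824.
∂Q_A/∂P_B = -0.4P_A = -0.4(19.12) = -7.6480.
ε = (∂Q_A/∂P_B)(P_B/Q_A) = -7.6480 × (14.5/1988.824) ≈ -0.056.
ε < 0: complements.

-0.056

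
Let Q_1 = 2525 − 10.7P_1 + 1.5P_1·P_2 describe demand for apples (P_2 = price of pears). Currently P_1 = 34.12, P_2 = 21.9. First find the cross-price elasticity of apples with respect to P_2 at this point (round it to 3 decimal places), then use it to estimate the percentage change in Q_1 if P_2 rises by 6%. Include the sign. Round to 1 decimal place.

At P_1 = 34.12, P_2 = 21.9: Q_1 = 3280.758.
∂Q_1/∂P_2 = 1.5P_1 = 51.1800.
ε = (∂Q_1/∂P_2)(P_2/Q_1) = 51.1800 × 21.9/3280.758 ≈ 0.342.
%ΔQ_1 ≈ ε × %ΔP_2 = 0.342 × (6%) = 2.1%.

2.1%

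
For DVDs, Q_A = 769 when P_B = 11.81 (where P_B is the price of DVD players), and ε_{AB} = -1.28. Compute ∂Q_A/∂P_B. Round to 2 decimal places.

-83.35

ε = (∂Q_A/∂P_B)·(P_B/Q_A) ⇒ ∂Q_A/∂P_B = ε·Q_A/P_B = -1.28 × 769/11.81 ≈ -83.35.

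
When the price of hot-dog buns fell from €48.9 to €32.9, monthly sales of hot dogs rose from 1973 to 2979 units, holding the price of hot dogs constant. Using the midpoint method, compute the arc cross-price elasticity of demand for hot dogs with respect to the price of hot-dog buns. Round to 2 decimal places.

-1.04

ΔQ_A = 2979 − 1973 = 1006; ΔP_B = 32.9 − 48.9 = -16.
Midpoints: Q̄_A = 2476.0, P̄_B = 40.90.
ε = (ΔQ_A/Q̄_A)/(ΔP_B/P̄_B) = (1006/2476.0)/(-16/40.90) ≈ -1.04.
ε < 0: hot dogs and hot-dog buns are complements.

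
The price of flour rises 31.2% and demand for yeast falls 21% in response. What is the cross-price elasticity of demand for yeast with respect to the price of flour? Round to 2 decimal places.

ε = (%ΔQ of yeast) / (%ΔP of flour) = (-21%) / (31.2%) ≈ -0.67.

-0.67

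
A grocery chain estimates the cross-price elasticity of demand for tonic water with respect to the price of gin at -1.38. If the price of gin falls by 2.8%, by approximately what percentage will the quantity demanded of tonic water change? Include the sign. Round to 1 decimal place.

3.9%

%ΔQ ≈ ε × %ΔP of gin = -1.38 × (-2.8%) = 3.9%.
Demand for tonic water rises by about 3.9%.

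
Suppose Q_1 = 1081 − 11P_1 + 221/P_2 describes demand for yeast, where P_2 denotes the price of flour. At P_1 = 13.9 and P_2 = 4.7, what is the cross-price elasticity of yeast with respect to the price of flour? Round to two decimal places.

-0.05

At P_1 = 13.9 and P_2 = 4.7: Q_1 = 975.121.
∂Q_1/∂P_2 = −221/P_2² = -10.0045.
ε = (∂Q_1/∂P_2)(P_2/Q_1) = -10.0045 × (4.7/975.121) ≈ -0.05.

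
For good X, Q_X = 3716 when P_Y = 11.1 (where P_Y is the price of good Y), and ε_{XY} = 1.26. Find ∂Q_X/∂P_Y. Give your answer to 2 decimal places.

ε = (∂Q_X/∂P_Y)·(P_Y/Q_X) ⇒ ∂Q_X/∂P_Y = ε·Q_X/P_Y = 1.26 × 3716/11.1 ≈ 421.82.

421.82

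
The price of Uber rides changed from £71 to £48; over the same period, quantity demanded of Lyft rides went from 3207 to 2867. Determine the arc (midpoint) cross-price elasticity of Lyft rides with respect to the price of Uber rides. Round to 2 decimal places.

0.29

ΔQ_A = 2867 − 3207 = -340; ΔP_B = 48 − 71 = -23.
Midpoints: Q̄_A = 3037.0, P̄_B = 59.50.
ε = (ΔQ_A/Q̄_A)/(ΔP_B/P̄_B) = (-340/3037.0)/(-23/59.50) ≈ 0.29.
ε > 0: Lyft rides and Uber rides are substitutes.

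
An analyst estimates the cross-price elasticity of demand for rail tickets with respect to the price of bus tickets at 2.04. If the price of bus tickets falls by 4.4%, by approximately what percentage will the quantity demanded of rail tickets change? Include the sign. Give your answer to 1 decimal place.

-9.0%

%ΔQ ≈ ε × %ΔP of bus tickets = 2.04 × (-4.4%) = -9.0%.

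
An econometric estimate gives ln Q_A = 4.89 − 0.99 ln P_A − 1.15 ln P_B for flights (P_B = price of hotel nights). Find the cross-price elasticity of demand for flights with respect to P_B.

In a log-linear (constant-elasticity) demand function, the coefficient on ln P_B is the cross-price elasticity.
ε = -1.15. Negative, so flights and hotel nights are complements.

-1.15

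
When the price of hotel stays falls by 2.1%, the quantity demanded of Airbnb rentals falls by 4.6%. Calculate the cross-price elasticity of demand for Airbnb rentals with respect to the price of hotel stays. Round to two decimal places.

2.19

ε = (%ΔQ of Airbnb rentals) / (%ΔP of hotel stays) = (-4.6%) / (-2.1%) ≈ 2.19.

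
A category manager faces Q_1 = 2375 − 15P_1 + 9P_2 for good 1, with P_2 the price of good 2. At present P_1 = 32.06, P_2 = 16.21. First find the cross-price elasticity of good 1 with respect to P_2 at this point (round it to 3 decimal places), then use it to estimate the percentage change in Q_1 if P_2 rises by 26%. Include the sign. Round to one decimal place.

At P_1 = 32.06, P_2 = 16.21: Q_1 = 2039.99.
∂Q_1/∂P_2 = 9.
ε = (∂Q_1/∂P_2)(P_2/Q_1) = 9.0000 × 16.21/2039.99 ≈ 0.072.
%ΔQ_1 ≈ ε × %ΔP_2 = 0.072 × (26%) = 1.9%.

1.9%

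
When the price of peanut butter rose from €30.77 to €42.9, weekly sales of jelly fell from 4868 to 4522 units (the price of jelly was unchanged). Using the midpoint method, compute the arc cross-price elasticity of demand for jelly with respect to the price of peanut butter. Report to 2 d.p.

-0.22

ΔQ_A = 4522 − 4868 = -346; ΔP_B = 42.9 − 30.77 = 12.13.
Midpoints: Q̄_A = 4695.0, P̄_B = 36.84.
ε = (ΔQ_A/Q̄_A)/(ΔP_B/P̄_B) = (-346/4695.0)/(12.13/36.84) ≈ -0.22.
ε < 0: jelly and peanut butter are complements.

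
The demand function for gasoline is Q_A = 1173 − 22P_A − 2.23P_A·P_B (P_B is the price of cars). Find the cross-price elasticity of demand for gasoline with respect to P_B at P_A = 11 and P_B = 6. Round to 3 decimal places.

At P_A = 11 and P_B = 6: Q_A = 783.82.
∂Q_A/∂P_B = -2.23P_A = -2.23(11) = -24.5300.
ε = (∂Q_A/∂P_B)(P_B/Q_A) = -24.5300 × (6/783.82) ≈ -0.188.
ε < 0: complements.

-0.188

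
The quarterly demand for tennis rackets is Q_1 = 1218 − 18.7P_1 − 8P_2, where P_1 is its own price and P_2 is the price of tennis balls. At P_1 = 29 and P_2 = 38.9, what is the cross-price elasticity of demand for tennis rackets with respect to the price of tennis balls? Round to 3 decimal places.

-0.854

At P_1 = 29 and P_2 = 38.9: Q_1 = 364.5.
∂Q_1/∂P_2 = -8.
ε = (∂Q_1/∂P_2)(P_2/Q_1) = -8 × (38.9/364.5) ≈ -0.854.
Since ε < 0, tennis rackets and tennis balls are complements.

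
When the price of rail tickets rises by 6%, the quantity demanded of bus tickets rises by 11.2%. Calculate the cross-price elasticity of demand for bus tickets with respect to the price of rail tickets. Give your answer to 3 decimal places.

ε = (%ΔQ of bus tickets) / (%ΔP of rail tickets) = (11.2%) / (6%) ≈ 1.867.
Positive cross-price elasticity: substitutes.

1.867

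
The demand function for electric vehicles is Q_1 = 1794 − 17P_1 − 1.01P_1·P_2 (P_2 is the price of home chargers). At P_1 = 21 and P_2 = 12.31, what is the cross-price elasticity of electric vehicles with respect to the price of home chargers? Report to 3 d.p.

-0.222

At P_1 = 21 and P_2 = 12.31: Q_1 = 1175.905.
∂Q_1/∂P_2 = -1.01P_1 = -1.01(21) = -21.2100.
ε = (∂Q_1/∂P_2)(P_2/Q_1) = -21.2100 × (12.31/1175.905) ≈ -0.222.
ε < 0: complements.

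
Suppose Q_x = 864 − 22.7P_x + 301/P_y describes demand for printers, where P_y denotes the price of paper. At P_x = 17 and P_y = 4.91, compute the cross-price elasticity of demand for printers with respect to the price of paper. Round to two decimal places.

-0.11

At P_x = 17 and P_y = 4.91: Q_x = 539.403.
∂Q_x/∂P_y = −301/P_y² = -12.4854.
ε = (∂Q_x/∂P_y)(P_y/Q_x) = -12.4854 × (4.91/539.403) ≈ -0.11.
ε < 0: complements.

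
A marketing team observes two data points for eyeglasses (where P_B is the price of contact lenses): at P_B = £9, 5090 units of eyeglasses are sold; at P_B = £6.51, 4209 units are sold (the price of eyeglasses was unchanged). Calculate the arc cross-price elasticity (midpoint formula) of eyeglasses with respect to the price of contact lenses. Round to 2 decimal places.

0.59

ΔQ_A = 4209 − 5090 = -881; ΔP_B = 6.51 − 9 = -2.49.
Midpoints: Q̄_A = 4649.5, P̄_B = 7.75.
ε = (ΔQ_A/Q̄_A)/(ΔP_B/P̄_B) = (-881/4649.5)/(-2.49/7.75) ≈ 0.59.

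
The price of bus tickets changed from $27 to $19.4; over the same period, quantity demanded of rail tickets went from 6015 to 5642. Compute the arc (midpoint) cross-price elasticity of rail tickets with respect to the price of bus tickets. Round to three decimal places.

ΔQ_A = 5642 − 6015 = -373; ΔP_B = 19.4 − 27 = -7.6.
Midpoints: Q̄_A = 5828.5, P̄_B = 23.20.
ε = (ΔQ_A/Q̄_A)/(ΔP_B/P̄_B) = (-373/5828.5)/(-7.6/23.20) ≈ 0.195.
ε > 0: rail tickets and bus tickets are substitutes.

0.195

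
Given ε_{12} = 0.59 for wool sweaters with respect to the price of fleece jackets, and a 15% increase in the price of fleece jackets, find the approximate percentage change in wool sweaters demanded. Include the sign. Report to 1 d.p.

%ΔQ ≈ ε × %ΔP of fleece jackets = 0.59 × (15%) = 8.9%.

8.9%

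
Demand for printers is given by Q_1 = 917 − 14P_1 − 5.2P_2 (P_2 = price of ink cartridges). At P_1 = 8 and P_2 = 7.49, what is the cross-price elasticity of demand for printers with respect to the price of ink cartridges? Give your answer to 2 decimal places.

At P_1 = 8 and P_2 = 7.49: Q_1 = 766.052.
∂Q_1/∂P_2 = -5.2.
ε = (∂Q_1/∂P_2)(P_2/Q_1) = -5.2 × (7.49/766.052) ≈ -0.05.

-0.05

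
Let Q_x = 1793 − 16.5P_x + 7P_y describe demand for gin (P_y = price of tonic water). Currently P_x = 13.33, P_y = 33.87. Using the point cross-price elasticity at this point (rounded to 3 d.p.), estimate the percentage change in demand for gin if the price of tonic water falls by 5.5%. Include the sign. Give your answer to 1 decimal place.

-0.7%

At P_x = 13.33, P_y = 33.87: Q_x = 1810.145.
∂Q_x/∂P_y = 7.
ε = (∂Q_x/∂P_y)(P_y/Q_x) = 7.0000 × 33.87/1810.145 ≈ 0.131.
%ΔQ_x ≈ ε × %ΔP_y = 0.131 × (-5.5%) = -0.7%.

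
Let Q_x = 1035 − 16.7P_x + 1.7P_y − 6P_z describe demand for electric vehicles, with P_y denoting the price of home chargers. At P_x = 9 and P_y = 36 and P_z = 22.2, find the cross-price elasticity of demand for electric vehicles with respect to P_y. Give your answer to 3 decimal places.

At P_x = 9 and P_y = 36 and P_z = 22.2: Q_x = 812.7.
∂Q_x/∂P_y = 1.7.
ε = (∂Q_x/∂P_y)(P_y/Q_x) = 1.7 × (36/812.7) ≈ 0.075.

0.075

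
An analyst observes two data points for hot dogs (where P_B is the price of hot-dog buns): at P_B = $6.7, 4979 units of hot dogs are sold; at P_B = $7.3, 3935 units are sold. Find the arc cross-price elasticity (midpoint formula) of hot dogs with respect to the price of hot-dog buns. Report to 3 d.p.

ΔQ_A = 3935 − 4979 = -1044; ΔP_B = 7.3 − 6.7 = 0.6.
Midpoints: Q̄_A = 4457.0, P̄_B = 7.00.
ε = (ΔQ_A/Q̄_A)/(ΔP_B/P̄_B) = (-1044/4457.0)/(0.6/7.00) ≈ -2.733.

-2.733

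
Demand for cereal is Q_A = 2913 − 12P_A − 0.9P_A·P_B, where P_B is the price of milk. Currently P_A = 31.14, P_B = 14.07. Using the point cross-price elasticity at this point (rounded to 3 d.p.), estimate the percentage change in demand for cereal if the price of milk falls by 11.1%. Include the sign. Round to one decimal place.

2.0%

At P_A = 31.14, P_B = 14.07: Q_A = 2144.994.
∂Q_A/∂P_B = -0.9P_A = -28.0260.
ε = (∂Q_A/∂P_B)(P_B/Q_A) = -28.0260 × 14.07/2144.994 ≈ -0.184.
%ΔQ_A ≈ ε × %ΔP_B = -0.184 × (-11.1%) = 2.0%.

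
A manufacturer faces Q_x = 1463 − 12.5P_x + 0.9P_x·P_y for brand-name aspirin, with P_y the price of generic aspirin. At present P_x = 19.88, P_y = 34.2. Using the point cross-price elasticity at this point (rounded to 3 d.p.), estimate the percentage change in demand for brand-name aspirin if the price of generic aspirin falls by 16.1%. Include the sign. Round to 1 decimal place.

At P_x = 19.88, P_y = 34.2: Q_x = 1826.406.
∂Q_x/∂P_y = 0.9P_x = 17.8920.
ε = (∂Q_x/∂P_y)(P_y/Q_x) = 17.8920 × 34.2/1826.406 ≈ 0.335.
%ΔQ_x ≈ ε × %ΔP_y = 0.335 × (-16.1%) = -5.4%.

-5.4%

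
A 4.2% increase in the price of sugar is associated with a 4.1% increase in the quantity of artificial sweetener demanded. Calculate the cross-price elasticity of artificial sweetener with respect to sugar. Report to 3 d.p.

ε = (%ΔQ of artificial sweetener) / (%ΔP of sugar) = (4.1%) / (4.2%) ≈ 0.976.

0.976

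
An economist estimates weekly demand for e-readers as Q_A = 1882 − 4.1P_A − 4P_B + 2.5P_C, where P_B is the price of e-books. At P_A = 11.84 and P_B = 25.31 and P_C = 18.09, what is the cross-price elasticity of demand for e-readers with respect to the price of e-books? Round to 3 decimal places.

-0.057

At P_A = 11.84 and P_B = 25.31 and P_C = 18.09: Q_A = 1777.441.
∂Q_A/∂P_B = -4.
ε = (∂Q_A/∂P_B)(P_B/Q_A) = -4 × (25.31/1777.441) ≈ -0.057.
Since ε < 0, e-readers and e-books are complements.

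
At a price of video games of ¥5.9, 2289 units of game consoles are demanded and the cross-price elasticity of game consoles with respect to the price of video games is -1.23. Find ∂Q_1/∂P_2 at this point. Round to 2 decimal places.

ε = (∂Q_1/∂P_2)·(P_2/Q_1) ⇒ ∂Q_1/∂P_2 = ε·Q_1/P_2 = -1.23 × 2289/5.9 ≈ -477.20.

-477.20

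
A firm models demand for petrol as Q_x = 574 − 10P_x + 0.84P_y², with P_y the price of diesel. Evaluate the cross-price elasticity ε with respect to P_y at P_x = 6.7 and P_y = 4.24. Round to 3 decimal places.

At P_x = 6.7 and P_y = 4.24: Q_x = 522.101.
∂Q_x/∂P_y = 1.68P_y = 1.68(4.24) = 7.1232.
ε = (∂Q_x/∂P_y)(P_y/Q_x) = 7.1232 × (4.24/522.101) ≈ 0.058.
ε > 0: substitutes.

0.058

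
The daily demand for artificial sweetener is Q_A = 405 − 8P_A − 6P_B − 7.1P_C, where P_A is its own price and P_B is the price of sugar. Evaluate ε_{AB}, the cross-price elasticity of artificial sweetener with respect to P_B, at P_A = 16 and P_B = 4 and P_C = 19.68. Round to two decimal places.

At P_A = 16 and P_B = 4 and P_C = 19.68: Q_A = 113.272.
∂Q_A/∂P_B = -6.
ε = (∂Q_A/∂P_B)(P_B/Q_A) = -6 × (4/113.272) ≈ -0.21.

-0.21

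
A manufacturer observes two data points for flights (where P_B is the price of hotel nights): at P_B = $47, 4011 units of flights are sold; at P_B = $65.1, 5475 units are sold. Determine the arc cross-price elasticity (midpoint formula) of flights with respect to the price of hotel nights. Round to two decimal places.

ΔQ_A = 5475 − 4011 = 1464; ΔP_B = 65.1 − 47 = 18.1.
Midpoints: Q̄_A = 4743.0, P̄_B = 56.05.
ε = (ΔQ_A/Q̄_A)/(ΔP_B/P̄_B) = (1464/4743.0)/(18.1/56.05) ≈ 0.96.
ε > 0: flights and hotel nights are substitutes.

0.96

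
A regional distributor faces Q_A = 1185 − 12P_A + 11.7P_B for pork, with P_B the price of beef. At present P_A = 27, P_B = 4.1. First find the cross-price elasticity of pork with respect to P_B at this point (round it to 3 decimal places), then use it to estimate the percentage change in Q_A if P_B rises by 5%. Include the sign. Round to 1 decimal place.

0.3%

At P_A = 27, P_B = 4.1: Q_A = 908.97.
∂Q_A/∂P_B = 11.7.
ε = (∂Q_A/∂P_B)(P_B/Q_A) = 11.7000 × 4.1/908.97 ≈ 0.053.
%ΔQ_A ≈ ε × %ΔP_B = 0.053 × (5%) = 0.3%.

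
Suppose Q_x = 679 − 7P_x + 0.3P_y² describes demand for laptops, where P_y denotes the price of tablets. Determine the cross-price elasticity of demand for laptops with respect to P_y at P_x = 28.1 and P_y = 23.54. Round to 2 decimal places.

0.51

At P_x = 28.1 and P_y = 23.54: Q_x = 648.539.
∂Q_x/∂P_y = 0.6P_y = 0.6(23.54) = 14.1240.
ε = (∂Q_x/∂P_y)(P_y/Q_x) = 14.1240 × (23.54/648.539) ≈ 0.51.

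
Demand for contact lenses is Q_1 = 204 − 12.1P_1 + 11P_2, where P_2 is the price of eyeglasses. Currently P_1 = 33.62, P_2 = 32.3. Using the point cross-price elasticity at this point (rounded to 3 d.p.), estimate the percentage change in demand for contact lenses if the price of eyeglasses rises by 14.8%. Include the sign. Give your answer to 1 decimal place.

34.5%

At P_1 = 33.62, P_2 = 32.3: Q_1 = 152.498.
∂Q_1/∂P_2 = 11.
ε = (∂Q_1/∂P_2)(P_2/Q_1) = 11.0000 × 32.3/152.498 ≈ 2.330.
%ΔQ_1 ≈ ε × %ΔP_2 = 2.330 × (14.8%) = 34.5%.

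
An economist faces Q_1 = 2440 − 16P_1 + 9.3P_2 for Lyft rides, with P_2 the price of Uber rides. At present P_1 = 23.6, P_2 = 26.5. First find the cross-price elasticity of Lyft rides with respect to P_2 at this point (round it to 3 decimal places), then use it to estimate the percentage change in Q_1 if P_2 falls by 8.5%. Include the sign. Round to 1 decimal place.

At P_1 = 23.6, P_2 = 26.5: Q_1 = 2308.85.
∂Q_1/∂P_2 = 9.3.
ε = (∂Q_1/∂P_2)(P_2/Q_1) = 9.3000 × 26.5/2308.85 ≈ 0.107.
%ΔQ_1 ≈ ε × %ΔP_2 = 0.107 × (-8.5%) = -0.9%.

-0.9%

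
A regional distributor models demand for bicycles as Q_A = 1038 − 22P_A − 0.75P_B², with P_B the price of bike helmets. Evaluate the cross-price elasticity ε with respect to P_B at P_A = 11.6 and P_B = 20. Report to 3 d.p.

-1.243

At P_A = 11.6 and P_B = 20: Q_A = 482.8.
∂Q_A/∂P_B = -1.5P_B = -1.5(20) = -30.0000.
ε = (∂Q_A/∂P_B)(P_B/Q_A) = -30.0000 × (20/482.8) ≈ -1.243.
ε < 0: complements.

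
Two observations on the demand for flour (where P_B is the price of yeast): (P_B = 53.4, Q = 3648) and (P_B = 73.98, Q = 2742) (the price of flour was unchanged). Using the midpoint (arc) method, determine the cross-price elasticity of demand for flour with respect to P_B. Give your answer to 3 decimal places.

ΔQ_A = 2742 − 3648 = -906; ΔP_B = 73.98 − 53.4 = 20.58.
Midpoints: Q̄_A = 3195.0, P̄_B = 63.69.
ε = (ΔQ_A/Q̄_A)/(ΔP_B/P̄_B) = (-906/3195.0)/(20.58/63.69) ≈ -0.878.
ε < 0: flour and yeast are complements.

-0.878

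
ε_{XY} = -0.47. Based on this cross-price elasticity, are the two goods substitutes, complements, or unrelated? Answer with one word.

complements

ε = -0.47 < 0, so a higher price of good Y lowers demand for good X: complements.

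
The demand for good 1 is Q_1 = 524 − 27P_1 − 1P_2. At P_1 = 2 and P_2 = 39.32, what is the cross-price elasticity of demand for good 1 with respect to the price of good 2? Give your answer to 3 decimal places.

-0.091

At P_1 = 2 and P_2 = 39.32: Q_1 = 430.68.
∂Q_1/∂P_2 = -1.
ε = (∂Q_1/∂P_2)(P_2/Q_1) = -1 × (39.32/430.68) ≈ -0.091.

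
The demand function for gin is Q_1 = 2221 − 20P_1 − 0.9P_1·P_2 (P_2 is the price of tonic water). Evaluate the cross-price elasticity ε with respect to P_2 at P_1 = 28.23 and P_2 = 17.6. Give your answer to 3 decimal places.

At P_1 = 28.23 and P_2 = 17.6: Q_1 = 1209.237.
∂Q_1/∂P_2 = -0.9P_1 = -0.9(28.23) = -25.4070.
ε = (∂Q_1/∂P_2)(P_2/Q_1) = -25.4070 × (17.6/1209.237) ≈ -0.370.

-0.370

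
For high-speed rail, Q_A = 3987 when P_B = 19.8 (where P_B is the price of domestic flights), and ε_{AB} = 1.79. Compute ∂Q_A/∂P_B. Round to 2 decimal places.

ε = (∂Q_A/∂P_B)·(P_B/Q_A) ⇒ ∂Q_A/∂P_B = ε·Q_A/P_B = 1.79 × 3987/19.8 ≈ 360.44.

360.44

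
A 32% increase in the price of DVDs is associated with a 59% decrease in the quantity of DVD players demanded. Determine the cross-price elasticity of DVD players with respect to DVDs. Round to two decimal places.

ε = (%ΔQ of DVD players) / (%ΔP of DVDs) = (-59%) / (32%) ≈ -1.84.
Negative cross-price elasticity: complements.

-1.84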